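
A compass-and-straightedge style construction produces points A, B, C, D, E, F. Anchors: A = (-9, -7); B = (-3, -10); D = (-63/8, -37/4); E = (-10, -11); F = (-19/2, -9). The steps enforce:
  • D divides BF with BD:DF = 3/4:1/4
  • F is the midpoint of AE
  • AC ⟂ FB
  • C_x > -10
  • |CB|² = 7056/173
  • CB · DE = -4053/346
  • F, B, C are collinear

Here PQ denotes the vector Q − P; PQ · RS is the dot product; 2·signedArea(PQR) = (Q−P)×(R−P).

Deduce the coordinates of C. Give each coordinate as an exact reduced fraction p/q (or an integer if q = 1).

1. C_x = -1611/173  [F, B, C are collinear ∩ AC ⟂ FB]
2. C_y = -1562/173  [F, B, C are collinear ∩ AC ⟂ FB]
   → C = (-1611/173, -1562/173)

C = (-1611/173, -1562/173)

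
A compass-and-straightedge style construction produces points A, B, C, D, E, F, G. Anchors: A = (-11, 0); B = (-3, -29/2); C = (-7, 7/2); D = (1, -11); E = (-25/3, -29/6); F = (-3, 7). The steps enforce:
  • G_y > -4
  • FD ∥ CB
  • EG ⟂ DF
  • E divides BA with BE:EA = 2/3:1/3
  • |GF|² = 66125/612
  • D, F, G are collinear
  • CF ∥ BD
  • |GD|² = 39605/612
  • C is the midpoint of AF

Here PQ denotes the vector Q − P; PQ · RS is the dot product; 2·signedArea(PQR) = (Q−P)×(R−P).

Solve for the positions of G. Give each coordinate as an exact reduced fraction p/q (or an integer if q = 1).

1. G_x = -38/51  [D, F, G are collinear ∩ EG ⟂ DF]
2. G_y = -107/34  [D, F, G are collinear ∩ EG ⟂ DF]
   → G = (-38/51, -107/34)

G = (-38/51, -107/34)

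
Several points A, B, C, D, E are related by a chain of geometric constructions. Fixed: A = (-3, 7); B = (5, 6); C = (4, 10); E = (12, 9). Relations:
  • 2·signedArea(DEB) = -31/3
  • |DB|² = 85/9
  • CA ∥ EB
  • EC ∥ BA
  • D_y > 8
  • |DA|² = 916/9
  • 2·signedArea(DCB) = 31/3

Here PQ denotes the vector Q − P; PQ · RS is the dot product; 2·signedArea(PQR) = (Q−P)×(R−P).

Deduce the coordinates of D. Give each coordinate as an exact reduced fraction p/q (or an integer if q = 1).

D = (7, 25/3)

1. D_x = 7  [2·signedArea(DEB) = -31/3 ∩ 2·signedArea(DCB) = 31/3]
2. D_y = 25/3  [2·signedArea(DEB) = -31/3 ∩ 2·signedArea(DCB) = 31/3]
   → D = (7, 25/3)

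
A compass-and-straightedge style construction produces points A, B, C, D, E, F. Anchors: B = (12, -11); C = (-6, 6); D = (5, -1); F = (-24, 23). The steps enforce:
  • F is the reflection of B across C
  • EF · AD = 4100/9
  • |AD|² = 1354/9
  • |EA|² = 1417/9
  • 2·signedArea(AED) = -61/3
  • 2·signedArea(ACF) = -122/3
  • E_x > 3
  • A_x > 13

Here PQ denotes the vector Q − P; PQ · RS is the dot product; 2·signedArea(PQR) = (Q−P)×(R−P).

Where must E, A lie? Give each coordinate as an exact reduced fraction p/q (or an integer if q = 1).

1. A_x = 40/3  [line -17·x + -18·y + 140/3 = 0 ∩ |AD|² = 1354/9]
2. A_y = -10  [line -17·x + -18·y + 140/3 = 0 ∩ |AD|² = 1354/9]
   → A = (40/3, -10)
3. E_x = 11/3  [EF · AD = 4100/9 ∩ 2·signedArea(AED) = -61/3]
4. E_y = -2  [EF · AD = 4100/9 ∩ 2·signedArea(AED) = -61/3]
   → E = (11/3, -2)

A = (40/3, -10)
E = (11/3, -2)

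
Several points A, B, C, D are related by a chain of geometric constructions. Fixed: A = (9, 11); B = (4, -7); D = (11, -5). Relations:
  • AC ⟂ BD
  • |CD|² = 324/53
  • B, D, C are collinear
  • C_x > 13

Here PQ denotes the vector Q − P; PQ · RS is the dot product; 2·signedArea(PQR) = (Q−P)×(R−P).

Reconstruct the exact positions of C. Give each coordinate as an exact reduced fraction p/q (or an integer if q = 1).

C = (709/53, -229/53)

1. C_x = 709/53  [B, D, C are collinear ∩ AC ⟂ BD]
2. C_y = -229/53  [B, D, C are collinear ∩ AC ⟂ BD]
   → C = (709/53, -229/53)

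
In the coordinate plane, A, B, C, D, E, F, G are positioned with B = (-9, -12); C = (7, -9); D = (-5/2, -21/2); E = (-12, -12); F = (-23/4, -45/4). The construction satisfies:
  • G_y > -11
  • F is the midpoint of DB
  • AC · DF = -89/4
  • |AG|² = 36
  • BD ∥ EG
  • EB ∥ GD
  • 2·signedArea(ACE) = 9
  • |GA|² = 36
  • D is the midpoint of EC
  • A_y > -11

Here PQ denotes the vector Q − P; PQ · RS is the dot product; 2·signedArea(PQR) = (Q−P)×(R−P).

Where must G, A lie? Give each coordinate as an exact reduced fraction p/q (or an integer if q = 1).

A = (1/2, -21/2)
G = (-11/2, -21/2)

1. G_x = -11/2  [EB ∥ GD ∩ BD ∥ EG]
2. G_y = -21/2  [EB ∥ GD ∩ BD ∥ EG]
   → G = (-11/2, -21/2)
3. A_x = 1/2  [2·signedArea(ACE) = 9 ∩ AC · DF = -89/4]
4. A_y = -21/2  [2·signedArea(ACE) = 9 ∩ AC · DF = -89/4]
   → A = (1/2, -21/2)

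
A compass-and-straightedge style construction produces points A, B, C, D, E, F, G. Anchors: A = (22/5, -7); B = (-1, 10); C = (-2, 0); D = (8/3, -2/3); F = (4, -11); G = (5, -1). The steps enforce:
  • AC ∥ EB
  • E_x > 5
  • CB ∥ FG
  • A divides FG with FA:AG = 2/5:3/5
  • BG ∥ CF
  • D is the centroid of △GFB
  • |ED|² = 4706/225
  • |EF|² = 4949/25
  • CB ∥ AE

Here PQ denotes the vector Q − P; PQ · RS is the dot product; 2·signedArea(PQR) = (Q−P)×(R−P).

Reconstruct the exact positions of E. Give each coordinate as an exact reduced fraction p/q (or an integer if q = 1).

E = (27/5, 3)

1. E_x = 27/5  [AC ∥ EB ∩ CB ∥ AE]
2. E_y = 3  [AC ∥ EB ∩ CB ∥ AE]
   → E = (27/5, 3)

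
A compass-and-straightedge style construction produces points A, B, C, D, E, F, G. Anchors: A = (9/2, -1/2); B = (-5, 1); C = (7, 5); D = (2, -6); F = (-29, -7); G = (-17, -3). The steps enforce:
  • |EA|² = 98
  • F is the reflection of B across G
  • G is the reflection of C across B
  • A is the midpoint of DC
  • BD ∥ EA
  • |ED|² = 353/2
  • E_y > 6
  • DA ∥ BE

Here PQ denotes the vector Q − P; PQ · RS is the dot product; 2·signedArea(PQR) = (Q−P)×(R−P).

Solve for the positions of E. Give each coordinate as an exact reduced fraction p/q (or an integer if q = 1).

1. E_x = -5/2  [BD ∥ EA ∩ DA ∥ BE]
2. E_y = 13/2  [BD ∥ EA ∩ DA ∥ BE]
   → E = (-5/2, 13/2)

E = (-5/2, 13/2)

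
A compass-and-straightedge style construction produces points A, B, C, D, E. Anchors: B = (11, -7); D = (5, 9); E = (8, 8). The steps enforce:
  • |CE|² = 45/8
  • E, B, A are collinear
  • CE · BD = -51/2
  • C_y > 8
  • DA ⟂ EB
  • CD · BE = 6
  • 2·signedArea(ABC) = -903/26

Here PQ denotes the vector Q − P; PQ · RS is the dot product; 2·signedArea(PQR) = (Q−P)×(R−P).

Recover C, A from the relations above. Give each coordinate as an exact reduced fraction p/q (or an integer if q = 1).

A = (100/13, 124/13)
C = (23/4, 35/4)

1. C_x = 23/4  [CE · BD = -51/2 ∩ CD · BE = 6]
2. C_y = 35/4  [CE · BD = -51/2 ∩ CD · BE = 6]
   → C = (23/4, 35/4)
3. A_x = 100/13  [E, B, A are collinear ∩ DA ⟂ EB]
4. A_y = 124/13  [E, B, A are collinear ∩ DA ⟂ EB]
   → A = (100/13, 124/13)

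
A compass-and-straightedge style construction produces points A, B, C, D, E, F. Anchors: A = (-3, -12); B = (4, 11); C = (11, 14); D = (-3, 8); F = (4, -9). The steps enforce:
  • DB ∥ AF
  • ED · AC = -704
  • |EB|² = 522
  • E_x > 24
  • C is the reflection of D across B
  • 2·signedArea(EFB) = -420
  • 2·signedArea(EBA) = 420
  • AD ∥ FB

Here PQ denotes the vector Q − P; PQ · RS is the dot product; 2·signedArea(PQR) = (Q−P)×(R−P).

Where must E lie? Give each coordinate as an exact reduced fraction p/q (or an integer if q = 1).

1. E_x = 25  [ED · AC = -704 ∩ 2·signedArea(EBA) = 420]
2. E_y = 20  [ED · AC = -704 ∩ 2·signedArea(EBA) = 420]
   → E = (25, 20)

E = (25, 20)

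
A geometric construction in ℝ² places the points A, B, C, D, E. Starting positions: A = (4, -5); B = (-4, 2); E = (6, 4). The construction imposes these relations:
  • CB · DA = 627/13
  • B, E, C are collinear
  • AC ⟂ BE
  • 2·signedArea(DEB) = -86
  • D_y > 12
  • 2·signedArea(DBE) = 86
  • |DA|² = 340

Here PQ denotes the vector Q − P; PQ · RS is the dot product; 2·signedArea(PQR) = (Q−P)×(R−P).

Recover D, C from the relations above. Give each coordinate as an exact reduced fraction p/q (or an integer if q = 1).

1. D_x = 8  [line 2·x + -10·y + 114 = 0 ∩ |DA|² = 340]
2. D_y = 13  [line 2·x + -10·y + 114 = 0 ∩ |DA|² = 340]
   → D = (8, 13)
3. C_x = 61/26  [B, E, C are collinear ∩ AC ⟂ BE]
4. C_y = 85/26  [B, E, C are collinear ∩ AC ⟂ BE]
   → C = (61/26, 85/26)

C = (61/26, 85/26)
D = (8, 13)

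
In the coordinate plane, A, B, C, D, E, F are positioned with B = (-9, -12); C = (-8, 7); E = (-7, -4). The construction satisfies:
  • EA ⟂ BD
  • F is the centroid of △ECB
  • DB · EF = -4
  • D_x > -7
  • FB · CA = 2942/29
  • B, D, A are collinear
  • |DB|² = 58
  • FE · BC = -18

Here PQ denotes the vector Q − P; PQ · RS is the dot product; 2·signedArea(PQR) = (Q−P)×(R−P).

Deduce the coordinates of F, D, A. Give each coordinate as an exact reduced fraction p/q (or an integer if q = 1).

1. F_x = -8  [F is the centroid of △ECB]
2. F_y = -3  [F is the centroid of △ECB]
   → F = (-8, -3)
3. D_x = -6  [line 1·x + -1·y + 1 = 0 ∩ |DB|² = 58]
4. D_y = -5  [line 1·x + -1·y + 1 = 0 ∩ |DB|² = 58]
   → D = (-6, -5)
5. A_x = -168/29  [B, D, A are collinear ∩ EA ⟂ BD]
6. A_y = -131/29  [B, D, A are collinear ∩ EA ⟂ BD]
   → A = (-168/29, -131/29)

A = (-168/29, -131/29)
D = (-6, -5)
F = (-8, -3)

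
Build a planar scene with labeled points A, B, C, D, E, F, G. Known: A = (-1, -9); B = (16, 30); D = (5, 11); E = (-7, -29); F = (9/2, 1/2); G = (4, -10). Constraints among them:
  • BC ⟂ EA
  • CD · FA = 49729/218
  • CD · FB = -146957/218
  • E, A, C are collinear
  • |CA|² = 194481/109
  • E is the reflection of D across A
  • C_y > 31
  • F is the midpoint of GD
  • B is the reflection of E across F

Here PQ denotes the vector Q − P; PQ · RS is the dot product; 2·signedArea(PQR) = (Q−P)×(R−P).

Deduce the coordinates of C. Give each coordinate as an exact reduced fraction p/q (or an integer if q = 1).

1. C_x = 1214/109  [E, A, C are collinear ∩ BC ⟂ EA]
2. C_y = 3429/109  [E, A, C are collinear ∩ BC ⟂ EA]
   → C = (1214/109, 3429/109)

C = (1214/109, 3429/109)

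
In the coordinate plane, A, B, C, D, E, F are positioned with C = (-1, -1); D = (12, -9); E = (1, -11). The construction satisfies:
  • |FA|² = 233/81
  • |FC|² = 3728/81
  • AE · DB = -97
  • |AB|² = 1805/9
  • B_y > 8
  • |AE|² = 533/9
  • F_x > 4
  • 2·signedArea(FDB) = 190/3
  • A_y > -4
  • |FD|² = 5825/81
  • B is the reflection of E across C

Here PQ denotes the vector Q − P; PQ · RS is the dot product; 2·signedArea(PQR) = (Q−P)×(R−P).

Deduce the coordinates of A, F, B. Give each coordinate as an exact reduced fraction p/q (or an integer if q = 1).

1. B_x = -3  [B is the reflection of E across C]
2. B_y = 9  [B is the reflection of E across C]
   → B = (-3, 9)
3. A_x = 10/3  [line 15·x + -18·y + -116 = 0 ∩ |AE|² = 533/9]
4. A_y = -11/3  [line 15·x + -18·y + -116 = 0 ∩ |AE|² = 533/9]
   → A = (10/3, -11/3)
5. F_x = 43/9  [line -18·x + -15·y + 53/3 = 0 ∩ |FC|² = 3728/81]
6. F_y = -41/9  [line -18·x + -15·y + 53/3 = 0 ∩ |FC|² = 3728/81]
   → F = (43/9, -41/9)

A = (10/3, -11/3)
B = (-3, 9)
F = (43/9, -41/9)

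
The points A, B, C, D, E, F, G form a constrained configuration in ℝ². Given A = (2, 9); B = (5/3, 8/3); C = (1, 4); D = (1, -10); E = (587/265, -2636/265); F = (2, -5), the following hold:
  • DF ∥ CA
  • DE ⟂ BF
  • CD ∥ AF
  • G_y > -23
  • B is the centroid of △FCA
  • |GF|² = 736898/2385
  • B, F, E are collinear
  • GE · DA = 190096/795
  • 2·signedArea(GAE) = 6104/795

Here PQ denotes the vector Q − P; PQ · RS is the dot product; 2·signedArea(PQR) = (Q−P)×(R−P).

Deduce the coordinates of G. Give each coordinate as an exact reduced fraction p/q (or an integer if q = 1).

G = (2197/795, -17936/795)

1. G_x = 2197/795  [2·signedArea(GAE) = 6104/795 ∩ GE · DA = 190096/795]
2. G_y = -17936/795  [2·signedArea(GAE) = 6104/795 ∩ GE · DA = 190096/795]
   → G = (2197/795, -17936/795)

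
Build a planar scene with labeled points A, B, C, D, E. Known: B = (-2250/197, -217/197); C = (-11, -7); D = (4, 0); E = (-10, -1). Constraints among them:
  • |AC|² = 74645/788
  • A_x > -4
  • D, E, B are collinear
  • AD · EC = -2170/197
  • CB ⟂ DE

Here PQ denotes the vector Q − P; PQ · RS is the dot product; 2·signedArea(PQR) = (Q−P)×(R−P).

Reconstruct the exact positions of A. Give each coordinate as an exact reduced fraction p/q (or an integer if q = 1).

A = (-731/197, -217/394)

1. A_x = -731/197  [line 1·x + 6·y + 1382/197 = 0 ∩ |AC|² = 74645/788]
2. A_y = -217/394  [line 1·x + 6·y + 1382/197 = 0 ∩ |AC|² = 74645/788]
   → A = (-731/197, -217/394)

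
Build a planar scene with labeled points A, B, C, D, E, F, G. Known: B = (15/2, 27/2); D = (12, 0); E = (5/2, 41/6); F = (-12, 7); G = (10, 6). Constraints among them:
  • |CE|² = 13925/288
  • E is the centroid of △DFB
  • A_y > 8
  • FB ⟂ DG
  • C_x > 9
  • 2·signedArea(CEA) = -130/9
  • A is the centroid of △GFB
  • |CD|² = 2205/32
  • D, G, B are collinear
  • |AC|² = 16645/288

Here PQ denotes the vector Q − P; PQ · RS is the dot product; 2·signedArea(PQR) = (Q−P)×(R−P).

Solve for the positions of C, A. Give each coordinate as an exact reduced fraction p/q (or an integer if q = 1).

A = (11/6, 53/6)
C = (75/8, 63/8)

1. A_x = 11/6  [A is the centroid of △GFB]
2. A_y = 53/6  [A is the centroid of △GFB]
   → A = (11/6, 53/6)
3. C_x = 75/8  [line -2·x + -2/3·y + 24 = 0 ∩ |CE|² = 13925/288]
4. C_y = 63/8  [line -2·x + -2/3·y + 24 = 0 ∩ |CE|² = 13925/288]
   → C = (75/8, 63/8)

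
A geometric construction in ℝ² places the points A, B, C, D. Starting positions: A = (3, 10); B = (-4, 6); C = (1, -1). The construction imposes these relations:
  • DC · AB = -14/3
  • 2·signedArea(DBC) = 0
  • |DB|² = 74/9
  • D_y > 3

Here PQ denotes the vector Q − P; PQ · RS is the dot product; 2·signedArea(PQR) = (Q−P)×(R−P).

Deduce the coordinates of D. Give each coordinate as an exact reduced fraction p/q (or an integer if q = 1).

D = (-7/3, 11/3)

1. D_x = -7/3  [2·signedArea(DBC) = 0 ∩ DC · AB = -14/3]
2. D_y = 11/3  [2·signedArea(DBC) = 0 ∩ DC · AB = -14/3]
   → D = (-7/3, 11/3)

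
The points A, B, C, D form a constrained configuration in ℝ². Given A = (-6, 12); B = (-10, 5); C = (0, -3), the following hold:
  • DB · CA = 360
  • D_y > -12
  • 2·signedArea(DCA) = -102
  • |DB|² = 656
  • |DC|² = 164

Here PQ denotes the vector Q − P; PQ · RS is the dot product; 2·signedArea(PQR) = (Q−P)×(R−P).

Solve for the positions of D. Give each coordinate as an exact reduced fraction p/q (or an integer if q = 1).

D = (10, -11)

1. D_x = 10  [2·signedArea(DCA) = -102 ∩ DB · CA = 360]
2. D_y = -11  [2·signedArea(DCA) = -102 ∩ DB · CA = 360]
   → D = (10, -11)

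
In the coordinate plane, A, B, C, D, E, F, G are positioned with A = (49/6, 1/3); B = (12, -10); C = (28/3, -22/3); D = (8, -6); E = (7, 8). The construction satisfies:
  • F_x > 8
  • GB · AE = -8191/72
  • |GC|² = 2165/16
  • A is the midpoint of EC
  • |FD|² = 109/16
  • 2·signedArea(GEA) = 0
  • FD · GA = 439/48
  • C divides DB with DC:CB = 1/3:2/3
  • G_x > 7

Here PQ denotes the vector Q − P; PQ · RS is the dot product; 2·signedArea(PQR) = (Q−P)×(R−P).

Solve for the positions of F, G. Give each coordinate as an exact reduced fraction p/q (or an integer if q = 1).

1. G_x = 91/12  [2·signedArea(GEA) = 0 ∩ GB · AE = -8191/72]
2. G_y = 25/6  [2·signedArea(GEA) = 0 ∩ GB · AE = -8191/72]
   → G = (91/12, 25/6)
3. F_x = 35/4  [line -7/12·x + 23/6·y + 889/48 = 0 ∩ |FD|² = 109/16]
4. F_y = -7/2  [line -7/12·x + 23/6·y + 889/48 = 0 ∩ |FD|² = 109/16]
   → F = (35/4, -7/2)

F = (35/4, -7/2)
G = (91/12, 25/6)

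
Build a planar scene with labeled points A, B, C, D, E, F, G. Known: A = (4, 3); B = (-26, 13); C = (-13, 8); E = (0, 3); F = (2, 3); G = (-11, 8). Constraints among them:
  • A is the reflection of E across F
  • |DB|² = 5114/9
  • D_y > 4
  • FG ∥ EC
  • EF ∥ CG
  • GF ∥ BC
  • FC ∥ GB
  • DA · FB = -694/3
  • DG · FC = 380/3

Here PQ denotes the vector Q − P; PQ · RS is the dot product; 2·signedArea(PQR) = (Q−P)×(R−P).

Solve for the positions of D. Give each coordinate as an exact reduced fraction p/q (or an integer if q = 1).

D = (-11/3, 14/3)

1. D_x = -11/3  [DG · FC = 380/3 ∩ DA · FB = -694/3]
2. D_y = 14/3  [DG · FC = 380/3 ∩ DA · FB = -694/3]
   → D = (-11/3, 14/3)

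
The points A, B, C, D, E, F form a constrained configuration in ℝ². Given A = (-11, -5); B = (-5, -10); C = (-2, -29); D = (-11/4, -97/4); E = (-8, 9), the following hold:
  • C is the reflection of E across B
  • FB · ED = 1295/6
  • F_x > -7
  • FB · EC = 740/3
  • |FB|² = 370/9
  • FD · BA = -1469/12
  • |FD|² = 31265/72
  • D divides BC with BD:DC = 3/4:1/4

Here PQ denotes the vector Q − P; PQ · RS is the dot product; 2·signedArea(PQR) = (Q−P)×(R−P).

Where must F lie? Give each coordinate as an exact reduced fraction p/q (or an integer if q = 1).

F = (-6, -11/3)

1. F_x = -6  [FB · EC = 740/3 ∩ FD · BA = -1469/12]
2. F_y = -11/3  [FB · EC = 740/3 ∩ FD · BA = -1469/12]
   → F = (-6, -11/3)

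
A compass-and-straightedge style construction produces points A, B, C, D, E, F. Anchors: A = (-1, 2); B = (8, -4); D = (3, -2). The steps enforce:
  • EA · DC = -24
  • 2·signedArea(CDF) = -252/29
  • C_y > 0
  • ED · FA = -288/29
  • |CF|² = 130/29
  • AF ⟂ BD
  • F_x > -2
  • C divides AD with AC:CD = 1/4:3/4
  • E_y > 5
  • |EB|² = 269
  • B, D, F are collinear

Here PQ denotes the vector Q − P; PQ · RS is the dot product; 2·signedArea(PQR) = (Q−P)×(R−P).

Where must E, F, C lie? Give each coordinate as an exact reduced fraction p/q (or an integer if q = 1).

C = (0, 1)
E = (-5, 6)
F = (-53/29, -2/29)

1. F_x = -53/29  [B, D, F are collinear ∩ AF ⟂ BD]
2. F_y = -2/29  [B, D, F are collinear ∩ AF ⟂ BD]
   → F = (-53/29, -2/29)
3. C_x = 0  [C divides AD with AC:CD = 1/4:3/4]
4. C_y = 1  [C divides AD with AC:CD = 1/4:3/4]
   → C = (0, 1)
5. E_x = -5  [ED · FA = -288/29 ∩ EA · DC = -24]
6. E_y = 6  [ED · FA = -288/29 ∩ EA · DC = -24]
   → E = (-5, 6)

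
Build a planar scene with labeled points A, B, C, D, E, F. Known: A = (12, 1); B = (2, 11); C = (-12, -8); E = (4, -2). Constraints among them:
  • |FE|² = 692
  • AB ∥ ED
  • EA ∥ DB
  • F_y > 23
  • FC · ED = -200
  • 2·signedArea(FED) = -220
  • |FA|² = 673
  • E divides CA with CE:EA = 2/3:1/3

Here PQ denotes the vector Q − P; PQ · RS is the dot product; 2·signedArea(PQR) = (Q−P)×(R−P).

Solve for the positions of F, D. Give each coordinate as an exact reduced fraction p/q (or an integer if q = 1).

1. D_x = -6  [EA ∥ DB ∩ AB ∥ ED]
2. D_y = 8  [EA ∥ DB ∩ AB ∥ ED]
   → D = (-6, 8)
3. F_x = 0  [2·signedArea(FED) = -220 ∩ FC · ED = -200]
4. F_y = 24  [2·signedArea(FED) = -220 ∩ FC · ED = -200]
   → F = (0, 24)

D = (-6, 8)
F = (0, 24)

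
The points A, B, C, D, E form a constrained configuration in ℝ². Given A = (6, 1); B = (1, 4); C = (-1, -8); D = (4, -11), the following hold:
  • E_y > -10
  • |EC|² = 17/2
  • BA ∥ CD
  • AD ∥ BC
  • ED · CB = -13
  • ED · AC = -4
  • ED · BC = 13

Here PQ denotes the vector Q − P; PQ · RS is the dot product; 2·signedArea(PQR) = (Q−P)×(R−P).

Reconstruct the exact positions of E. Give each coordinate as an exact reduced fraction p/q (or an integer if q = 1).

E = (3/2, -19/2)

1. E_x = 3/2  [ED · AC = -4 ∩ ED · BC = 13]
2. E_y = -19/2  [ED · AC = -4 ∩ ED · BC = 13]
   → E = (3/2, -19/2)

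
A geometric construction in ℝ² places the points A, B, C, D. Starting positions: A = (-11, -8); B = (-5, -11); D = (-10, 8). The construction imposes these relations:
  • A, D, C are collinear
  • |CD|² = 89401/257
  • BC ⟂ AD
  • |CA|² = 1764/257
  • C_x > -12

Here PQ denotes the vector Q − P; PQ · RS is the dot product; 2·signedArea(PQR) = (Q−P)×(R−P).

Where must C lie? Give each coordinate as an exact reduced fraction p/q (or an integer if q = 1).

1. C_x = -2869/257  [A, D, C are collinear ∩ BC ⟂ AD]
2. C_y = -2728/257  [A, D, C are collinear ∩ BC ⟂ AD]
   → C = (-2869/257, -2728/257)

C = (-2869/257, -2728/257)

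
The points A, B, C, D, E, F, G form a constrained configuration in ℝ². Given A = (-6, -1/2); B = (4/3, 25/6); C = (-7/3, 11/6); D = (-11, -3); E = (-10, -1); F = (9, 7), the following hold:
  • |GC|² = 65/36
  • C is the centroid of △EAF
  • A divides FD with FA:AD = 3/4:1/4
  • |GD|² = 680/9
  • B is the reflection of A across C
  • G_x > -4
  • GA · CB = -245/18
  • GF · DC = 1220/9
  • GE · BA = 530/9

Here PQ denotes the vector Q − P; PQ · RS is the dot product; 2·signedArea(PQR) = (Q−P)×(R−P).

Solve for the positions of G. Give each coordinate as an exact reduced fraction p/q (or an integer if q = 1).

1. G_x = -11/3  [GE · BA = 530/9 ∩ GF · DC = 1220/9]
2. G_y = 5/3  [GE · BA = 530/9 ∩ GF · DC = 1220/9]
   → G = (-11/3, 5/3)

G = (-11/3, 5/3)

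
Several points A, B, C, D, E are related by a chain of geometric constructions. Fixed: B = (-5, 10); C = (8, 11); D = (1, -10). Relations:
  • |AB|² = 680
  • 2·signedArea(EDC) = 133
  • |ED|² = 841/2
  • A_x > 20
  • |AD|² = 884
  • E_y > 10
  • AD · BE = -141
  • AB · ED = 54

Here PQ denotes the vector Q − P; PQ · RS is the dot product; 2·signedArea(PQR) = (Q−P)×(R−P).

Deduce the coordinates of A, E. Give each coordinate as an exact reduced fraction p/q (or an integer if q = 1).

A = (21, 12)
E = (3/2, 21/2)

1. E_x = 3/2  [line -21·x + 7·y + -42 = 0 ∩ |ED|² = 841/2]
2. E_y = 21/2  [line -21·x + 7·y + -42 = 0 ∩ |ED|² = 841/2]
   → E = (3/2, 21/2)
3. A_x = 21  [AD · BE = -141 ∩ AB · ED = 54]
4. A_y = 12  [AD · BE = -141 ∩ AB · ED = 54]
   → A = (21, 12)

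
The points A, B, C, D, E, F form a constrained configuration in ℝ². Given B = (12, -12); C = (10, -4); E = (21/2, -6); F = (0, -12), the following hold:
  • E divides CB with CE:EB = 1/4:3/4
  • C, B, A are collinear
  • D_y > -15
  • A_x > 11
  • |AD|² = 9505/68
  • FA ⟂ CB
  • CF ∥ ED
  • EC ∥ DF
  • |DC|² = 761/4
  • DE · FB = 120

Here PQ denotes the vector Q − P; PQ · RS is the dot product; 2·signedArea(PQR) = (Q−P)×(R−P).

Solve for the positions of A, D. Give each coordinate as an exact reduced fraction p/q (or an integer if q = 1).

1. A_x = 192/17  [C, B, A are collinear ∩ FA ⟂ CB]
2. A_y = -156/17  [C, B, A are collinear ∩ FA ⟂ CB]
   → A = (192/17, -156/17)
3. D_x = 1/2  [EC ∥ DF ∩ CF ∥ ED]
4. D_y = -14  [EC ∥ DF ∩ CF ∥ ED]
   → D = (1/2, -14)

A = (192/17, -156/17)
D = (1/2, -14)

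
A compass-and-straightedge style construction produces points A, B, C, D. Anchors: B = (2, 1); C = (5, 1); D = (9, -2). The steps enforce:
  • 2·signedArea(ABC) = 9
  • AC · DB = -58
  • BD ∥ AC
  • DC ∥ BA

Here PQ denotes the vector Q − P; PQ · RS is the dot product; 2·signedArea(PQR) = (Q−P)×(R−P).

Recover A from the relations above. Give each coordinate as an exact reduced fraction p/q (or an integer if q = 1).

1. A_x = -2  [BD ∥ AC ∩ DC ∥ BA]
2. A_y = 4  [BD ∥ AC ∩ DC ∥ BA]
   → A = (-2, 4)

A = (-2, 4)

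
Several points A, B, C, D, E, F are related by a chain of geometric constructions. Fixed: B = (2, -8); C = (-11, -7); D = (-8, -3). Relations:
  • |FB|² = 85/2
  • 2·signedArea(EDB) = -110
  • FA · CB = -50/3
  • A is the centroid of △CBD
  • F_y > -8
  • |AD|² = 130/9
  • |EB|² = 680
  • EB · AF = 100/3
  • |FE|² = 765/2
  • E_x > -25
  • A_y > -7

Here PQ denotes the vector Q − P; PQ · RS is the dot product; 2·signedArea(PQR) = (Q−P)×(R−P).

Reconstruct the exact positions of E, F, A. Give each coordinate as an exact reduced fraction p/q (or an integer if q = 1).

1. A_x = -17/3  [A is the centroid of △CBD]
2. A_y = -6  [A is the centroid of △CBD]
   → A = (-17/3, -6)
3. F_x = -9/2  [line -13·x + 1·y + -51 = 0 ∩ |FB|² = 85/2]
4. F_y = -15/2  [line -13·x + 1·y + -51 = 0 ∩ |FB|² = 85/2]
   → F = (-9/2, -15/2)
5. E_x = -24  [2·signedArea(EDB) = -110 ∩ EB · AF = 100/3]
6. E_y = -6  [2·signedArea(EDB) = -110 ∩ EB · AF = 100/3]
   → E = (-24, -6)

A = (-17/3, -6)
E = (-24, -6)
F = (-9/2, -15/2)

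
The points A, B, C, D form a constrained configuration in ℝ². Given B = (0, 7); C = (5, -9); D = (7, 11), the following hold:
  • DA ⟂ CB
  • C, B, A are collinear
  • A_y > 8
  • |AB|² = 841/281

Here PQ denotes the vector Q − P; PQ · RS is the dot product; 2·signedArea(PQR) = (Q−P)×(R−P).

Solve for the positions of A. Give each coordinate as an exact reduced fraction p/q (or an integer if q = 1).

A = (-145/281, 2431/281)

1. A_x = -145/281  [C, B, A are collinear ∩ DA ⟂ CB]
2. A_y = 2431/281  [C, B, A are collinear ∩ DA ⟂ CB]
   → A = (-145/281, 2431/281)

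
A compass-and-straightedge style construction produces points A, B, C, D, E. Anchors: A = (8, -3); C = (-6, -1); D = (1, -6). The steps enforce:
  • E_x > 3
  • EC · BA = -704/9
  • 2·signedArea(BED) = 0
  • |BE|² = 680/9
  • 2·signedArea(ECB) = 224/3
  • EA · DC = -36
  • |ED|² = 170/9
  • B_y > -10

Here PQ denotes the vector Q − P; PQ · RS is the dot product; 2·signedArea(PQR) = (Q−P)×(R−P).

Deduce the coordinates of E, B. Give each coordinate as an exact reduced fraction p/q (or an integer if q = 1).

1. E_x = 10/3  [line 7·x + -5·y + -35 = 0 ∩ |ED|² = 170/9]
2. E_y = -7/3  [line 7·x + -5·y + -35 = 0 ∩ |ED|² = 170/9]
   → E = (10/3, -7/3)
3. B_x = -4/3  [EC · BA = -704/9 ∩ 2·signedArea(BED) = 0]
4. B_y = -29/3  [EC · BA = -704/9 ∩ 2·signedArea(BED) = 0]
   → B = (-4/3, -29/3)

B = (-4/3, -29/3)
E = (10/3, -7/3)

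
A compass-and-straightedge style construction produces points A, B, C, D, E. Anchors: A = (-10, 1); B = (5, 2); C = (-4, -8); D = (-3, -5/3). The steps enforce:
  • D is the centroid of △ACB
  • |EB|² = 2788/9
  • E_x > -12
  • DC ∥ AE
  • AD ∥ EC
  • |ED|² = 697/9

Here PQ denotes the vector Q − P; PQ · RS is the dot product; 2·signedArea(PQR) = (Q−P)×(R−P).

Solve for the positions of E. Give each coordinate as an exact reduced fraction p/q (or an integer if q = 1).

E = (-11, -16/3)

1. E_x = -11  [AD ∥ EC ∩ DC ∥ AE]
2. E_y = -16/3  [AD ∥ EC ∩ DC ∥ AE]
   → E = (-11, -16/3)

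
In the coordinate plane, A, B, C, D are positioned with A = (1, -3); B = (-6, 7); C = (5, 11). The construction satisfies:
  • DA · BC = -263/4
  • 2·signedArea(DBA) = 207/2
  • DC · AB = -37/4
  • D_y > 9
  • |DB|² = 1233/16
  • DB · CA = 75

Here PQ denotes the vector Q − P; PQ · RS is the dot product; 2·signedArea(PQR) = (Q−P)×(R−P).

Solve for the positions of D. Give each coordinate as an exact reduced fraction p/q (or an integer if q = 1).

1. D_x = 9/4  [DA · BC = -263/4 ∩ DB · CA = 75]
2. D_y = 10  [DA · BC = -263/4 ∩ DB · CA = 75]
   → D = (9/4, 10)

D = (9/4, 10)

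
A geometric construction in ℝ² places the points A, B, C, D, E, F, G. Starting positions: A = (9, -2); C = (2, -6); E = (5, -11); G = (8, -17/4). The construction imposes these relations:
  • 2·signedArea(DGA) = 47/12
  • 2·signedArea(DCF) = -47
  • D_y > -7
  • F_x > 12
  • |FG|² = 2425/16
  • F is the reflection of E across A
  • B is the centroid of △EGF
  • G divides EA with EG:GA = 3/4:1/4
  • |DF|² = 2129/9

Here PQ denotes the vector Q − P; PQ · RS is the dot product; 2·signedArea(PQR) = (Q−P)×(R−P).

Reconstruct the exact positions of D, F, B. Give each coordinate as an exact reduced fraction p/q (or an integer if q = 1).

1. F_x = 13  [F is the reflection of E across A]
2. F_y = 7  [F is the reflection of E across A]
   → F = (13, 7)
3. B_x = 26/3  [B is the centroid of △EGF]
4. B_y = -11/4  [B is the centroid of △EGF]
   → B = (26/3, -11/4)
5. D_x = 16/3  [2·signedArea(DCF) = -47 ∩ 2·signedArea(DGA) = 47/12]
6. D_y = -19/3  [2·signedArea(DCF) = -47 ∩ 2·signedArea(DGA) = 47/12]
   → D = (16/3, -19/3)

B = (26/3, -11/4)
D = (16/3, -19/3)
F = (13, 7)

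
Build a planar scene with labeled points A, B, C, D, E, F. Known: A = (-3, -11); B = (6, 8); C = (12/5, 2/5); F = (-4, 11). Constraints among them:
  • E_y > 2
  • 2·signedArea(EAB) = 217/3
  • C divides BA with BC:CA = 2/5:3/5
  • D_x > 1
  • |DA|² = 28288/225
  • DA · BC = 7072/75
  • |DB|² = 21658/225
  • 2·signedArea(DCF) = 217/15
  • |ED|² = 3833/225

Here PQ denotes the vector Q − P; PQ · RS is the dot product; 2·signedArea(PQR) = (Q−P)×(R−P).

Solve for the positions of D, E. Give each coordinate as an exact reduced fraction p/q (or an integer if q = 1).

1. D_x = 9/5  [2·signedArea(DCF) = 217/15 ∩ DA · BC = 7072/75]
2. D_y = -13/15  [2·signedArea(DCF) = 217/15 ∩ DA · BC = 7072/75]
   → D = (9/5, -13/15)
3. E_x = -1/3  [line -19·x + 9·y + -91/3 = 0 ∩ |ED|² = 3833/225]
4. E_y = 8/3  [line -19·x + 9·y + -91/3 = 0 ∩ |ED|² = 3833/225]
   → E = (-1/3, 8/3)

D = (9/5, -13/15)
E = (-1/3, 8/3)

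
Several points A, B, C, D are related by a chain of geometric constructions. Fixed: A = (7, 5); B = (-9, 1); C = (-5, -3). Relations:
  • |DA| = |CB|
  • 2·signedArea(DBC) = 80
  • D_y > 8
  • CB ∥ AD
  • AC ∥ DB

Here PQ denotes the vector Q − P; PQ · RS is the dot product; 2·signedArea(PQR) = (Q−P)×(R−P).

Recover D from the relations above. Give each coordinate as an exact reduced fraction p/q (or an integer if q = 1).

D = (3, 9)

1. D_x = 3  [AC ∥ DB ∩ CB ∥ AD]
2. D_y = 9  [AC ∥ DB ∩ CB ∥ AD]
   → D = (3, 9)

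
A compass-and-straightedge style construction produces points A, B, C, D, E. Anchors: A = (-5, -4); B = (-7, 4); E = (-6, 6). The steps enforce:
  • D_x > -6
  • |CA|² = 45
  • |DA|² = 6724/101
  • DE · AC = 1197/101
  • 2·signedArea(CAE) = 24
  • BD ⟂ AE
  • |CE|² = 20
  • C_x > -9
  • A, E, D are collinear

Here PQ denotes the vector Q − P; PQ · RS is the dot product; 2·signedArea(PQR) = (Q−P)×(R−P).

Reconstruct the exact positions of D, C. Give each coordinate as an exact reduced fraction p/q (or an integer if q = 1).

C = (-8, 2)
D = (-587/101, 416/101)

1. D_x = -587/101  [A, E, D are collinear ∩ BD ⟂ AE]
2. D_y = 416/101  [A, E, D are collinear ∩ BD ⟂ AE]
   → D = (-587/101, 416/101)
3. C_x = -8  [2·signedArea(CAE) = 24 ∩ DE · AC = 1197/101]
4. C_y = 2  [2·signedArea(CAE) = 24 ∩ DE · AC = 1197/101]
   → C = (-8, 2)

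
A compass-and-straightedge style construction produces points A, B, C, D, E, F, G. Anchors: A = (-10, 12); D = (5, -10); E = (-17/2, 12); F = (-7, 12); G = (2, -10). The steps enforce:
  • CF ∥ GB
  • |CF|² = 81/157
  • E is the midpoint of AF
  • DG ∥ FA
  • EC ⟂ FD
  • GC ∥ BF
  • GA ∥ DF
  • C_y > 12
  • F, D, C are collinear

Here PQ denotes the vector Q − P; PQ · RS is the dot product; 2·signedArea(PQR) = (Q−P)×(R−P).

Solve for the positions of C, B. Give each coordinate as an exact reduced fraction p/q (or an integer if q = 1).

1. C_x = -1153/157  [F, D, C are collinear ∩ EC ⟂ FD]
2. C_y = 1983/157  [F, D, C are collinear ∩ EC ⟂ FD]
   → C = (-1153/157, 1983/157)
3. B_x = 368/157  [GC ∥ BF ∩ CF ∥ GB]
4. B_y = -1669/157  [GC ∥ BF ∩ CF ∥ GB]
   → B = (368/157, -1669/157)

B = (368/157, -1669/157)
C = (-1153/157, 1983/157)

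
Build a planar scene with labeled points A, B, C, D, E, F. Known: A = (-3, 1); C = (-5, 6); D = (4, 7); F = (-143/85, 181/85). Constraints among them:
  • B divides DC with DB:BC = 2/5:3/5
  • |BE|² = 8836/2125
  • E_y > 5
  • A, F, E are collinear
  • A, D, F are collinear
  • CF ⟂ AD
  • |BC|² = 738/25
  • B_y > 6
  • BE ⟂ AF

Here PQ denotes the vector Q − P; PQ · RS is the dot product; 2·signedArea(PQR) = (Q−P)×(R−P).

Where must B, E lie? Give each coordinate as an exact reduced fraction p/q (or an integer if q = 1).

B = (2/5, 33/5)
E = (734/425, 2147/425)

1. B_x = 2/5  [B divides DC with DB:BC = 2/5:3/5]
2. B_y = 33/5  [B divides DC with DB:BC = 2/5:3/5]
   → B = (2/5, 33/5)
3. E_x = 734/425  [A, F, E are collinear ∩ BE ⟂ AF]
4. E_y = 2147/425  [A, F, E are collinear ∩ BE ⟂ AF]
   → E = (734/425, 2147/425)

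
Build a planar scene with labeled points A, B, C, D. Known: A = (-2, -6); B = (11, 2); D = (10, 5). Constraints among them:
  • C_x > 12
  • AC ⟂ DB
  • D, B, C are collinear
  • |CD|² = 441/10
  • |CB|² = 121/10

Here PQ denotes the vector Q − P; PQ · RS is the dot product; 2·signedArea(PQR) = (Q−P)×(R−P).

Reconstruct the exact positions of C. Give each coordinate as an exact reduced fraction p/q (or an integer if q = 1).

C = (121/10, -13/10)

1. C_x = 121/10  [D, B, C are collinear ∩ AC ⟂ DB]
2. C_y = -13/10  [D, B, C are collinear ∩ AC ⟂ DB]
   → C = (121/10, -13/10)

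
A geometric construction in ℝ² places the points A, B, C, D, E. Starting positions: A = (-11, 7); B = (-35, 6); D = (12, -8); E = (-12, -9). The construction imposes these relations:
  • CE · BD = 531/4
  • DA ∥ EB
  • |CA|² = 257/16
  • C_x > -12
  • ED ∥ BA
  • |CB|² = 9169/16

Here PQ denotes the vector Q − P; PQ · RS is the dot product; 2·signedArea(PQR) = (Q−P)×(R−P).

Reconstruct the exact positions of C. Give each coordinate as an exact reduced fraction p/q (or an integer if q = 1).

C = (-45/4, 3)

1. C_x = -45/4  [line -47·x + 14·y + -2283/4 = 0 ∩ |CB|² = 9169/16]
2. C_y = 3  [line -47·x + 14·y + -2283/4 = 0 ∩ |CB|² = 9169/16]
   → C = (-45/4, 3)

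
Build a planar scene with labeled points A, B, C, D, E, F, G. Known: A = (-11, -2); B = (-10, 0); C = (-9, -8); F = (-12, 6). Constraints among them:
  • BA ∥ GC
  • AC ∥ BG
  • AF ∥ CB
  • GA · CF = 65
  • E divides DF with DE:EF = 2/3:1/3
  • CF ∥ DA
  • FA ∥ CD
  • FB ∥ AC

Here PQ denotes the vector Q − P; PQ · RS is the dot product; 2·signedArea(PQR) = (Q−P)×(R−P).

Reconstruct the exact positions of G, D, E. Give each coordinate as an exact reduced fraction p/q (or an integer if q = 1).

D = (-8, -16)
E = (-32/3, -4/3)
G = (-8, -6)

1. G_x = -8  [BA ∥ GC ∩ AC ∥ BG]
2. G_y = -6  [BA ∥ GC ∩ AC ∥ BG]
   → G = (-8, -6)
3. D_x = -8  [CF ∥ DA ∩ FA ∥ CD]
4. D_y = -16  [CF ∥ DA ∩ FA ∥ CD]
   → D = (-8, -16)
5. E_x = -32/3  [E divides DF with DE:EF = 2/3:1/3]
6. E_y = -4/3  [E divides DF with DE:EF = 2/3:1/3]
   → E = (-32/3, -4/3)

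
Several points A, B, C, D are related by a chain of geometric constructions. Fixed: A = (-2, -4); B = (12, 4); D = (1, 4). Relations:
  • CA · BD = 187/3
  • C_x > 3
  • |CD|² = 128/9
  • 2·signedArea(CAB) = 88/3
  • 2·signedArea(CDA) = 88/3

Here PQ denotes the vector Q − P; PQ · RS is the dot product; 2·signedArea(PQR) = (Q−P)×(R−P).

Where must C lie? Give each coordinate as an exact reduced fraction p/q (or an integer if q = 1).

1. C_x = 11/3  [2·signedArea(CDA) = 88/3 ∩ CA · BD = 187/3]
2. C_y = 4/3  [2·signedArea(CDA) = 88/3 ∩ CA · BD = 187/3]
   → C = (11/3, 4/3)

C = (11/3, 4/3)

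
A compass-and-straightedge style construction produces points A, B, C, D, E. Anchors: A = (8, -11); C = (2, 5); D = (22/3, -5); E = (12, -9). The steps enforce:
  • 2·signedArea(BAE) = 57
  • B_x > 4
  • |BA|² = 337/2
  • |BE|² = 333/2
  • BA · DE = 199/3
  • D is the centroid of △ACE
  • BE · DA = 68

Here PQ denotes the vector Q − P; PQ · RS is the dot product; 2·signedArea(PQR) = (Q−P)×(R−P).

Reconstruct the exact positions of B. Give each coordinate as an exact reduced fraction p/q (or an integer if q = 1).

1. B_x = 9/2  [BA · DE = 199/3 ∩ BE · DA = 68]
2. B_y = 3/2  [BA · DE = 199/3 ∩ BE · DA = 68]
   → B = (9/2, 3/2)

B = (9/2, 3/2)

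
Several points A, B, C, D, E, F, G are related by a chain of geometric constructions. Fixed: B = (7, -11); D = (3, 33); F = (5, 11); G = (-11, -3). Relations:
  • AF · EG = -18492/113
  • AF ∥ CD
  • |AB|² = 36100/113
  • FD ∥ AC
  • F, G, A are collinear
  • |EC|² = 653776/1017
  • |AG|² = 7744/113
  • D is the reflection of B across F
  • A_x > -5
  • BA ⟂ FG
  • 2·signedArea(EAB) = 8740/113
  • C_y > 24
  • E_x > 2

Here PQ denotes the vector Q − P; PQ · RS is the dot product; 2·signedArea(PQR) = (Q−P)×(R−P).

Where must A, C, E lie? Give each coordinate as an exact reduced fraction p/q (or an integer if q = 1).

1. A_x = -539/113  [F, G, A are collinear ∩ BA ⟂ FG]
2. A_y = 277/113  [F, G, A are collinear ∩ BA ⟂ FG]
   → A = (-539/113, 277/113)
3. C_x = -765/113  [AF ∥ CD ∩ FD ∥ AC]
4. C_y = 2763/113  [AF ∥ CD ∩ FD ∥ AC]
   → C = (-765/113, 2763/113)
5. E_x = 817/339  [line 1520/113·x + 1330/113·y + -4750/113 = 0 ∩ |EC|² = 653776/1017]
6. E_y = 277/339  [line 1520/113·x + 1330/113·y + -4750/113 = 0 ∩ |EC|² = 653776/1017]
   → E = (817/339, 277/339)

A = (-539/113, 277/113)
C = (-765/113, 2763/113)
E = (817/339, 277/339)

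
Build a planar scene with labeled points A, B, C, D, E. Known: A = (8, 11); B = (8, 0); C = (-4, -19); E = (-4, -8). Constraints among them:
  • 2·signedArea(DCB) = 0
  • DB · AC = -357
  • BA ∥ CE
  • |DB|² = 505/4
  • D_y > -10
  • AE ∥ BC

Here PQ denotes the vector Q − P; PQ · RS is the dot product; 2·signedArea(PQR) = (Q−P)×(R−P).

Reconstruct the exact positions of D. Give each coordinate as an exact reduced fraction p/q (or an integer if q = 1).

D = (2, -19/2)

1. D_x = 2  [2·signedArea(DCB) = 0 ∩ DB · AC = -357]
2. D_y = -19/2  [2·signedArea(DCB) = 0 ∩ DB · AC = -357]
   → D = (2, -19/2)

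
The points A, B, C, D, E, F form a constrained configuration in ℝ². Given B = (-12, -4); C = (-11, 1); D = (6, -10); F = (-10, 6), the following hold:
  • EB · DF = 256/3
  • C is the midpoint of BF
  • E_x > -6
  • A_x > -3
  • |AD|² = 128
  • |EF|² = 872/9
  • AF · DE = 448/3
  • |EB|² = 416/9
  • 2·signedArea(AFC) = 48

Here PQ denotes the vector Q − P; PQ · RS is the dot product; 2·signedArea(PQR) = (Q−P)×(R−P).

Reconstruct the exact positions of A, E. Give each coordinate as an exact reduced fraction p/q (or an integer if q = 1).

A = (-2, -2)
E = (-16/3, -8/3)

1. A_x = -2  [line 5·x + -1·y + 8 = 0 ∩ |AD|² = 128]
2. A_y = -2  [line 5·x + -1·y + 8 = 0 ∩ |AD|² = 128]
   → A = (-2, -2)
3. E_x = -16/3  [line 16·x + -16·y + 128/3 = 0 ∩ |EB|² = 416/9]
4. E_y = -8/3  [line 16·x + -16·y + 128/3 = 0 ∩ |EB|² = 416/9]
   → E = (-16/3, -8/3)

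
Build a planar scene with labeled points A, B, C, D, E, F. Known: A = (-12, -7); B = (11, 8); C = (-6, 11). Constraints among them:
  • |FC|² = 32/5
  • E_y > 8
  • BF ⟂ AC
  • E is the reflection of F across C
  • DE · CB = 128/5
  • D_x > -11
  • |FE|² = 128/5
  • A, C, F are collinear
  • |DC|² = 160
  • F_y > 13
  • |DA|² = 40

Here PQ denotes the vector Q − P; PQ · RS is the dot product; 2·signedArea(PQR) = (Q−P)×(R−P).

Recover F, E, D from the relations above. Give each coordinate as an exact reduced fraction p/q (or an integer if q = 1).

D = (-10, -1)
E = (-34/5, 43/5)
F = (-26/5, 67/5)

1. F_x = -26/5  [A, C, F are collinear ∩ BF ⟂ AC]
2. F_y = 67/5  [A, C, F are collinear ∩ BF ⟂ AC]
   → F = (-26/5, 67/5)
3. E_x = -34/5  [E is the reflection of F across C]
4. E_y = 43/5  [E is the reflection of F across C]
   → E = (-34/5, 43/5)
5. D_x = -10  [line -17·x + 3·y + -167 = 0 ∩ |DA|² = 40]
6. D_y = -1  [line -17·x + 3·y + -167 = 0 ∩ |DA|² = 40]
   → D = (-10, -1)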